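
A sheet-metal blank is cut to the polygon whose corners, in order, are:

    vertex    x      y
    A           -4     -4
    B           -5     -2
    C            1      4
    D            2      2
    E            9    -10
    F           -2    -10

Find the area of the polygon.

108

Apply the surveyor's formula: 2A = Σ (x_i·y_{i+1} − x_{i+1}·y_i), indices taken mod 6.
Cross-terms: -12, -18, -6, -38, -110, -32  ⇒  Σ = -216
Area = |Σ|/2 = 108.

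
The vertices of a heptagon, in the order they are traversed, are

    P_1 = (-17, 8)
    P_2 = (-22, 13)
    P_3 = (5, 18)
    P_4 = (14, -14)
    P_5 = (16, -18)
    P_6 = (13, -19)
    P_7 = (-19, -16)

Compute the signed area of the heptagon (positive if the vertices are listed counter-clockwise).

P_1→P_2: (-17)(13) − (-22)(8) = -45
P_2→P_3: (-22)(18) − (5)(13) = -461
P_3→P_4: (5)(-14) − (14)(18) = -322
P_4→P_5: (14)(-18) − (16)(-14) = -28
P_5→P_6: (16)(-19) − (13)(-18) = -70
P_6→P_7: (13)(-16) − (-19)(-19) = -569
P_7→P_1: (-19)(8) − (-17)(-16) = -424
Σ = -1919
Signed area = Σ/2 = -959.5 (negative ⇒ clockwise traversal).

-959.5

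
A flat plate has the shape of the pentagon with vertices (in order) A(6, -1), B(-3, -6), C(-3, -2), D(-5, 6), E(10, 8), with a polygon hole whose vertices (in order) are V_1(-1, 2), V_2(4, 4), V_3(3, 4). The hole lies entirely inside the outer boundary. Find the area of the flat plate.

Outer boundary:
Cross-terms: -39, -12, -28, -100, -58  ⇒  Σ = -237
Area = |Σ|/2 = 118.5.
Hole:
Apply the shoelace (surveyor's) formula: 2A = Σ (x_i·y_{i+1} − x_{i+1}·y_i), indices taken mod 3.
V_1→V_2: (-1)(4) − (4)(2) = -12
V_2→V_3: (4)(4) − (3)(4) = 4
V_3→V_1: (3)(2) − (-1)(4) = 10
Σ = 2
Area = |Σ|/2 = 1.
Net area = 118.5 − 1 = 117.5.

117.5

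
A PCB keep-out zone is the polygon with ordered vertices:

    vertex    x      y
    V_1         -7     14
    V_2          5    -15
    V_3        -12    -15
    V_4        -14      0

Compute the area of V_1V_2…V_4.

313

Apply the surveyor's formula: 2A = Σ (x_i·y_{i+1} − x_{i+1}·y_i), indices taken mod 4.
Σ = (35) + (-255) + (-210) + (-196) = -626
Area = |Σ|/2 = 313.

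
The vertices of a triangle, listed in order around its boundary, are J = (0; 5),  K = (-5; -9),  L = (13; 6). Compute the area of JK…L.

Apply the surveyor's formula: 2A = Σ (x_i·y_{i+1} − x_{i+1}·y_i), indices taken mod 3.
J→K: (0)(-9) − (-5)(5) = 25
K→L: (-5)(6) − (13)(-9) = 87
L→J: (13)(5) − (0)(6) = 65
Σ = 177
Area = |Σ|/2 = 88.5.

88.5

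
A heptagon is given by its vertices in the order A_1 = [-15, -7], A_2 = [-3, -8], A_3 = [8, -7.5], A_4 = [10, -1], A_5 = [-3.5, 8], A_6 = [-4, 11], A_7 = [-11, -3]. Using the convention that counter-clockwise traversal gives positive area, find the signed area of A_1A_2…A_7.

243.75

Apply the shoelace (surveyor's) formula: 2A = Σ (x_i·y_{i+1} − x_{i+1}·y_i), indices taken mod 7.
Cross-terms: 99, 86.5, 67, 76.5, -6.5, 133, 32  ⇒  Σ = 487.5
Signed area = Σ/2 = 243.75 (positive ⇒ counter-clockwise traversal).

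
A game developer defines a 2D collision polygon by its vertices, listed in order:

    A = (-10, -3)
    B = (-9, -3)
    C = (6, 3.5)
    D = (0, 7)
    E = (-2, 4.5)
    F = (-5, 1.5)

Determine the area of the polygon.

Apply the surveyor's formula: 2A = Σ (x_i·y_{i+1} − x_{i+1}·y_i), indices taken mod 6.
Σ = (3) + (-13.5) + (42) + (14) + (19.5) + (30) = 95
Area = |Σ|/2 = 47.5.

47.5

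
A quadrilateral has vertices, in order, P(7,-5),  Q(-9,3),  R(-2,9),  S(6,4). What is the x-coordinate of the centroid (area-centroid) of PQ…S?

Apply the surveyor's formula. First the cross-terms c_i = x_i·y_{i+1} − x_{i+1}·y_i:
  -24, -75, -62, -58  ⇒  2A = -219, A = -109.5.
Then Σ (x_i + x_{i+1})·c_i = -129, so x̄ = -129 / (6·(-109.5)) = 43/219.

43/219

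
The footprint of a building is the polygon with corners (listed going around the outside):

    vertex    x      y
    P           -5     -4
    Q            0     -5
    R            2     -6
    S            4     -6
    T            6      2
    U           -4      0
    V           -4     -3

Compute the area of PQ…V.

Apply the shoelace (surveyor's) formula: 2A = Σ (x_i·y_{i+1} − x_{i+1}·y_i), indices taken mod 7.
Σ = (25) + (10) + (12) + (44) + (8) + (12) + (1) = 112
Area = |Σ|/2 = 56.

56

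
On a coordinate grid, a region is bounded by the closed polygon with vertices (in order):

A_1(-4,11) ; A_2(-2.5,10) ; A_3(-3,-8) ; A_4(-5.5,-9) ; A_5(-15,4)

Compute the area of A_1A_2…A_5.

142.75

Apply the shoelace (surveyor's) formula: 2A = Σ (x_i·y_{i+1} − x_{i+1}·y_i), indices taken mod 5.
Σ = (-12.5) + (50) + (-17) + (-157) + (-149) = -285.5
Area = |Σ|/2 = 142.75.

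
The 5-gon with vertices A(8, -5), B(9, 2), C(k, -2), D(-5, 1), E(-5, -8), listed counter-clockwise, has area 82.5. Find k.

The doubled signed area Σ (x_i y_{i+1} − x_{i+1} y_i) is linear in k.
With k=0 it equals 167; the coefficient of k is -1 (from the two edges through C).
So -1·k + 167 = 2·82.5 = 165 ⇒ k = 2.

2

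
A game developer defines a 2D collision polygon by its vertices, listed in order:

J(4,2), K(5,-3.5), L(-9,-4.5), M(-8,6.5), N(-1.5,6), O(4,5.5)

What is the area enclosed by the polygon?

128.5

Apply the shoelace formula: 2A = Σ (x_i·y_{i+1} − x_{i+1}·y_i), indices taken mod 6.
Σ = (-24) + (-54) + (-94.5) + (-38.25) + (-32.25) + (-14) = -257
Area = |Σ|/2 = 128.5.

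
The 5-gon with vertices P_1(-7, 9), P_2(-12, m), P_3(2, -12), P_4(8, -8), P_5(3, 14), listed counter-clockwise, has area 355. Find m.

Write out the shoelace sum; only the two edges meeting at P_2 involve m:
2·Area = [((-7)·m − (-12)·9) + ((-12)·(-12) − 2·m)] + 341
       = -9·m + 593 = 710
⇒ m = -13.

-13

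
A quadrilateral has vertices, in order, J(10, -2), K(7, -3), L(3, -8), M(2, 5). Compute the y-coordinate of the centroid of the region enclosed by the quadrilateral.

-57/43

Apply the shoelace formula. First the cross-terms c_i = x_i·y_{i+1} − x_{i+1}·y_i:
  -16, -47, 31, -54  ⇒  2A = -86, A = -43.
Then Σ (y_i + y_{i+1})·c_i = 342, so ȳ = 342 / (6·(-43)) = -57/43.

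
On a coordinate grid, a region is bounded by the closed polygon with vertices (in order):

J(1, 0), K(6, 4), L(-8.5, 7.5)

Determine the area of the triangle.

37.75

Apply the shoelace (surveyor's) formula: 2A = Σ (x_i·y_{i+1} − x_{i+1}·y_i), indices taken mod 3.
Cross-terms: 4, 79, -7.5  ⇒  Σ = 75.5
Area = |Σ|/2 = 37.75.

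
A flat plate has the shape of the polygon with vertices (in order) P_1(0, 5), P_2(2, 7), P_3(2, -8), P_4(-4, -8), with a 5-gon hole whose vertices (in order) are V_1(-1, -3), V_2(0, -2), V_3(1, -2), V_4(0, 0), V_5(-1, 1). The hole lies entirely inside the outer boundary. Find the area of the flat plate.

Outer boundary:
Apply the shoelace (surveyor's) formula: 2A = Σ (x_i·y_{i+1} − x_{i+1}·y_i), indices taken mod 4.
Σ = (-10) + (-30) + (-48) + (-20) = -108
Area = |Σ|/2 = 54.
Hole:
Apply the shoelace formula: 2A = Σ (x_i·y_{i+1} − x_{i+1}·y_i), indices taken mod 5.
Σ = (2) + (2) + (0) + (0) + (4) = 8
Area = |Σ|/2 = 4.
Net area = 54 − 4 = 50.

50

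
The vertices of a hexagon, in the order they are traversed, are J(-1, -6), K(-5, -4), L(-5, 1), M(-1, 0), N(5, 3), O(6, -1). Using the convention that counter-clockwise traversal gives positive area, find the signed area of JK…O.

Apply Gauss's area formula: 2A = Σ (x_i·y_{i+1} − x_{i+1}·y_i), indices taken mod 6.
Σ = (-26) + (-25) + (1) + (-3) + (-23) + (-37) = -113
Signed area = Σ/2 = -56.5 (negative ⇒ clockwise traversal).

-56.5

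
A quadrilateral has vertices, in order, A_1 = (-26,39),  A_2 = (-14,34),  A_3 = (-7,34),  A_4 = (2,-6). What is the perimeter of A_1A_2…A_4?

114

|A_1A_2| = √((12)² + (-5)²) = √169 = 13
|A_2A_3| = √((7)² + (0)²) = √49 = 7
|A_3A_4| = √((9)² + (-40)²) = √1681 = 41
|A_4A_1| = √((-28)² + (45)²) = √2809 = 53
Perimeter = 13 + 7 + 41 + 53 = 114.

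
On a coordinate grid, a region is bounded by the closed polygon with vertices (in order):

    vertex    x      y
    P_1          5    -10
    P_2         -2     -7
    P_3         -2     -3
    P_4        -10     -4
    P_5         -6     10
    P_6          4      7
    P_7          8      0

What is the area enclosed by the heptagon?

213.5

P_1→P_2: (5)(-7) − (-2)(-10) = -55
P_2→P_3: (-2)(-3) − (-2)(-7) = -8
P_3→P_4: (-2)(-4) − (-10)(-3) = -22
P_4→P_5: (-10)(10) − (-6)(-4) = -124
P_5→P_6: (-6)(7) − (4)(10) = -82
P_6→P_7: (4)(0) − (8)(7) = -56
P_7→P_1: (8)(-10) − (5)(0) = -80
Σ = -427
Area = |Σ|/2 = 213.5.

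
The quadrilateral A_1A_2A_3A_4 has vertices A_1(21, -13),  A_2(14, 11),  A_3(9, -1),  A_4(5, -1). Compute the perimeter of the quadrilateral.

62

|A_1A_2| = √((-7)² + (24)²) = √625 = 25
|A_2A_3| = √((-5)² + (-12)²) = √169 = 13
|A_3A_4| = √((-4)² + (0)²) = √16 = 4
|A_4A_1| = √((16)² + (-12)²) = √400 = 20
Perimeter = 25 + 13 + 4 + 20 = 62.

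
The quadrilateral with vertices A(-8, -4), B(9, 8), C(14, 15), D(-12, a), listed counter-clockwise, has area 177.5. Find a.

Write out the shoelace sum; only the two edges meeting at D involve a:
2·Area = [(14·a − (-12)·15) + ((-12)·(-4) − (-8)·a)] + -5
       = 22·a + 223 = 355
⇒ a = 6.

6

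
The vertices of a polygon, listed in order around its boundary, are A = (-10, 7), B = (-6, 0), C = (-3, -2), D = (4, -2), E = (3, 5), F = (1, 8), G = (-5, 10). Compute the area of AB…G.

Σ = (42) + (12) + (14) + (26) + (19) + (50) + (65) = 228
Area = |Σ|/2 = 114.

114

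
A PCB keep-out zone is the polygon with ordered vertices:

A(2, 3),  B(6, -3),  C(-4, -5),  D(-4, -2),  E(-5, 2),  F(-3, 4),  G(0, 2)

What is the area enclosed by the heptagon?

60

Σ = (-24) + (-42) + (-12) + (-18) + (-14) + (-6) + (-4) = -120
Area = |Σ|/2 = 60.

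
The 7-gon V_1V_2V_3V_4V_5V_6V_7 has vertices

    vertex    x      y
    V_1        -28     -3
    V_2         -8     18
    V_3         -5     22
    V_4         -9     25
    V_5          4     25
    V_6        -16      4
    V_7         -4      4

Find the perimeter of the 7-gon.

118

|V_1V_2| = √((20)² + (21)²) = √841 = 29
|V_2V_3| = √((3)² + (4)²) = √25 = 5
|V_3V_4| = √((-4)² + (3)²) = √25 = 5
|V_4V_5| = √((13)² + (0)²) = √169 = 13
|V_5V_6| = √((-20)² + (-21)²) = √841 = 29
|V_6V_7| = √((12)² + (0)²) = √144 = 12
|V_7V_1| = √((-24)² + (-7)²) = √625 = 25
Perimeter = 29 + 5 + 5 + 13 + 29 + 12 + 25 = 118.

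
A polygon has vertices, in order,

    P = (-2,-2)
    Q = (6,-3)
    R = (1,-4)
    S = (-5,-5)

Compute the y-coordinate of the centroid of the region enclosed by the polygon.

Apply the surveyor's formula. First the cross-terms c_i = x_i·y_{i+1} − x_{i+1}·y_i:
  18, -21, -25, 0  ⇒  2A = -28, A = -14.
Then Σ (y_i + y_{i+1})·c_i = 282, so ȳ = 282 / (6·(-14)) = -47/14.

-47/14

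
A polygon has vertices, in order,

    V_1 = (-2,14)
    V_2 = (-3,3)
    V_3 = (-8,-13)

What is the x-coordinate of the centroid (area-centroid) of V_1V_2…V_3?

-13/3

Apply the surveyor's formula. First the cross-terms c_i = x_i·y_{i+1} − x_{i+1}·y_i:
  36, 63, -138  ⇒  2A = -39, A = -19.5.
Then Σ (x_i + x_{i+1})·c_i = 507, so x̄ = 507 / (6·(-19.5)) = -13/3.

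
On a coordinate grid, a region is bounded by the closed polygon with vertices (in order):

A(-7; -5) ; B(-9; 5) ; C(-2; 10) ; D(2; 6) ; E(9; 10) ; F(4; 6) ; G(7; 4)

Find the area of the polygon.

Σ = (-80) + (-80) + (-32) + (-34) + (14) + (-26) + (-7) = -245
Area = |Σ|/2 = 122.5.

122.5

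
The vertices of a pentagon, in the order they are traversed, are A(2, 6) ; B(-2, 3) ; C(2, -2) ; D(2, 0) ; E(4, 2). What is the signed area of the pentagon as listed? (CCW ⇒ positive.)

Apply Gauss's area formula: 2A = Σ (x_i·y_{i+1} − x_{i+1}·y_i), indices taken mod 5.
Σ = (18) + (-2) + (4) + (4) + (20) = 44
Signed area = Σ/2 = 22 (positive ⇒ counter-clockwise traversal).

22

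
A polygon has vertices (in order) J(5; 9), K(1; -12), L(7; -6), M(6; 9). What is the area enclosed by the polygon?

58.5

Apply the surveyor's formula: 2A = Σ (x_i·y_{i+1} − x_{i+1}·y_i), indices taken mod 4.
J→K: (5)(-12) − (1)(9) = -69
K→L: (1)(-6) − (7)(-12) = 78
L→M: (7)(9) − (6)(-6) = 99
M→J: (6)(9) − (5)(9) = 9
Σ = 117
Area = |Σ|/2 = 58.5.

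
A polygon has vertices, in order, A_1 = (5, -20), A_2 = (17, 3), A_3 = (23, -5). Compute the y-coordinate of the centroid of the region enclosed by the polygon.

Apply Gauss's area formula. First the cross-terms c_i = x_i·y_{i+1} − x_{i+1}·y_i:
  355, -154, -435  ⇒  2A = -234, A = -117.
Then Σ (y_i + y_{i+1})·c_i = 5148, so ȳ = 5148 / (6·(-117)) = -22/3.

-22/3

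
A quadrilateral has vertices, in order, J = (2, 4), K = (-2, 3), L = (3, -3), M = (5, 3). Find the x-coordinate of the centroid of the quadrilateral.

Apply the shoelace (surveyor's) formula. First the cross-terms c_i = x_i·y_{i+1} − x_{i+1}·y_i:
  14, -3, 24, 14  ⇒  2A = 49, A = 24.5.
Then Σ (x_i + x_{i+1})·c_i = 287, so x̄ = 287 / (6·24.5) = 41/21.

41/21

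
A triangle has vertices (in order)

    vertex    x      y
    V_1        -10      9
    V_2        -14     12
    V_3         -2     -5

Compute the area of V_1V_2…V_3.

Apply the shoelace formula: 2A = Σ (x_i·y_{i+1} − x_{i+1}·y_i), indices taken mod 3.
Cross-terms: 6, 94, -68  ⇒  Σ = 32
Area = |Σ|/2 = 16.

16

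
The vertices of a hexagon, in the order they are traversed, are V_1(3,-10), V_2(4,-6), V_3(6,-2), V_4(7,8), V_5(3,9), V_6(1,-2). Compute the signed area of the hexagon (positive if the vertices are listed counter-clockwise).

Σ = (22) + (28) + (62) + (39) + (-15) + (-4) = 132
Signed area = Σ/2 = 66 (positive ⇒ counter-clockwise traversal).

66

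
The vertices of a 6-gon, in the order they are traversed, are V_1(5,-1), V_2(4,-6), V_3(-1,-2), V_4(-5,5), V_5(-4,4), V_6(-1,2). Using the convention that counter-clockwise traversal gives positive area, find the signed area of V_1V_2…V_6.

-34

Apply the shoelace (surveyor's) formula: 2A = Σ (x_i·y_{i+1} − x_{i+1}·y_i), indices taken mod 6.
Σ = (-26) + (-14) + (-15) + (0) + (-4) + (-9) = -68
Signed area = Σ/2 = -34 (negative ⇒ clockwise traversal).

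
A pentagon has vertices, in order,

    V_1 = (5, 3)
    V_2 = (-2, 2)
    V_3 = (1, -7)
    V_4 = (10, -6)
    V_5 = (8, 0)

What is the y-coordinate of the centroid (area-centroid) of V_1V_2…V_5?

Apply the surveyor's formula. First the cross-terms c_i = x_i·y_{i+1} − x_{i+1}·y_i:
  16, 12, 64, 48, 24  ⇒  2A = 164, A = 82.
Then Σ (y_i + y_{i+1})·c_i = -1028, so ȳ = -1028 / (6·82) = -257/123.

-257/123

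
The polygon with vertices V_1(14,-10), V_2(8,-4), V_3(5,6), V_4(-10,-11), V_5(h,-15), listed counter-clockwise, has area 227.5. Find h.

Write out the shoelace sum; only the two edges meeting at V_5 involve h:
2·Area = [((-10)·(-15) − h·(-11)) + (h·(-10) − 14·(-15))] + 97
       = 1·h + 457 = 455
⇒ h = -2.

-2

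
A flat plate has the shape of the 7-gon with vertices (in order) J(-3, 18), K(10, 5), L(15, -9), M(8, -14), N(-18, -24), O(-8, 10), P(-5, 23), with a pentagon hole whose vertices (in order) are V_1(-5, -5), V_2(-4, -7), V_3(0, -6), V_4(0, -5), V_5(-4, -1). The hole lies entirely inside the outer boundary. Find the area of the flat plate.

717.5

Outer boundary:
Cross-terms: -195, -165, -138, -444, -372, -134, -21  ⇒  Σ = -1469
Area = |Σ|/2 = 734.5.
Hole:
Σ = (15) + (24) + (0) + (-20) + (15) = 34
Area = |Σ|/2 = 17.
Net area = 734.5 − 17 = 717.5.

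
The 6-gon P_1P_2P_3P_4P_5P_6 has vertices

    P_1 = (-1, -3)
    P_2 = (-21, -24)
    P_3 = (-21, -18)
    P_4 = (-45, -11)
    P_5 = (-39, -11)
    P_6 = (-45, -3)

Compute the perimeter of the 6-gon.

120

|P_1P_2| = √((-20)² + (-21)²) = √841 = 29
|P_2P_3| = √((0)² + (6)²) = √36 = 6
|P_3P_4| = √((-24)² + (7)²) = √625 = 25
|P_4P_5| = √((6)² + (0)²) = √36 = 6
|P_5P_6| = √((-6)² + (8)²) = √100 = 10
|P_6P_1| = √((44)² + (0)²) = √1936 = 44
Perimeter = 29 + 6 + 25 + 6 + 10 + 44 = 120.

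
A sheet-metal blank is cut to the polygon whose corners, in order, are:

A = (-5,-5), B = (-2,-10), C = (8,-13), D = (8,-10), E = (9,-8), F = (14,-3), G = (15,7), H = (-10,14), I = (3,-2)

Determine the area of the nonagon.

328.5

A→B: (-5)(-10) − (-2)(-5) = 40
B→C: (-2)(-13) − (8)(-10) = 106
C→D: (8)(-10) − (8)(-13) = 24
D→E: (8)(-8) − (9)(-10) = 26
E→F: (9)(-3) − (14)(-8) = 85
F→G: (14)(7) − (15)(-3) = 143
G→H: (15)(14) − (-10)(7) = 280
H→I: (-10)(-2) − (3)(14) = -22
I→A: (3)(-5) − (-5)(-2) = -25
Σ = 657
Area = |Σ|/2 = 328.5.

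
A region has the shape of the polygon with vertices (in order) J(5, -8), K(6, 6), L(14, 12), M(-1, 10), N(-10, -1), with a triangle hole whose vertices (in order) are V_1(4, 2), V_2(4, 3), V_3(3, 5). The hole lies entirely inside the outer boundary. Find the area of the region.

Outer boundary:
Σ = (78) + (-12) + (152) + (101) + (85) = 404
Area = |Σ|/2 = 202.
Hole:
Apply the surveyor's formula: 2A = Σ (x_i·y_{i+1} − x_{i+1}·y_i), indices taken mod 3.
Σ = (4) + (11) + (-14) = 1
Area = |Σ|/2 = 0.5.
Net area = 202 − 0.5 = 201.5.

201.5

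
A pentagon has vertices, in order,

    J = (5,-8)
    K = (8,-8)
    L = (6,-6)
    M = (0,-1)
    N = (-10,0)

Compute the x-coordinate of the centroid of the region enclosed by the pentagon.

Apply the shoelace formula. First the cross-terms c_i = x_i·y_{i+1} − x_{i+1}·y_i:
  24, 0, -6, -10, 80  ⇒  2A = 88, A = 44.
Then Σ (x_i + x_{i+1})·c_i = -24, so x̄ = -24 / (6·44) = -1/11.

-1/11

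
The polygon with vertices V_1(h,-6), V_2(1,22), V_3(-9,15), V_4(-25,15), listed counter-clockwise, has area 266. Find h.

The doubled signed area Σ (x_i y_{i+1} − x_{i+1} y_i) is linear in h.
With h=0 it equals 609; the coefficient of h is 7 (from the two edges through V_1).
So 7·h + 609 = 2·266 = 532 ⇒ h = -11.

-11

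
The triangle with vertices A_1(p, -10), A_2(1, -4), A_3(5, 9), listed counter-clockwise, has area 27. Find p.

Write out the shoelace sum; only the two edges meeting at A_1 involve p:
2·Area = [(5·(-10) − p·9) + (p·(-4) − 1·(-10))] + 29
       = -13·p + -11 = 54
⇒ p = -5.

-5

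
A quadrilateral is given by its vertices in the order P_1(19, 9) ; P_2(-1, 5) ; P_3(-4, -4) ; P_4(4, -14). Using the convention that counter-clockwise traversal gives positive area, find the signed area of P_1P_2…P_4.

251

Apply Gauss's area formula: 2A = Σ (x_i·y_{i+1} − x_{i+1}·y_i), indices taken mod 4.
Cross-terms: 104, 24, 72, 302  ⇒  Σ = 502
Signed area = Σ/2 = 251 (positive ⇒ counter-clockwise traversal).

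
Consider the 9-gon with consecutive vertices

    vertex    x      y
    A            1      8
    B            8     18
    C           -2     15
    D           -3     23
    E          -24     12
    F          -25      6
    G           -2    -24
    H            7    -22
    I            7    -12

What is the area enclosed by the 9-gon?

871.5

Σ = (-46) + (156) + (-1) + (516) + (156) + (612) + (212) + (70) + (68) = 1743
Area = |Σ|/2 = 871.5.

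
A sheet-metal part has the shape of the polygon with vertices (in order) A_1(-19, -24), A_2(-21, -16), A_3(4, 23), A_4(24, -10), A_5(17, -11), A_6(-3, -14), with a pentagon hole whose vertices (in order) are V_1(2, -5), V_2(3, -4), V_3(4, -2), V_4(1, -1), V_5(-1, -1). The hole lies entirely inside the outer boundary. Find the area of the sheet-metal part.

875

Outer boundary:
Cross-terms: -200, -419, -592, -94, -271, -194  ⇒  Σ = -1770
Area = |Σ|/2 = 885.
Hole:
Apply the shoelace formula: 2A = Σ (x_i·y_{i+1} − x_{i+1}·y_i), indices taken mod 5.
Σ = (7) + (10) + (-2) + (-2) + (7) = 20
Area = |Σ|/2 = 10.
Net area = 885 − 10 = 875.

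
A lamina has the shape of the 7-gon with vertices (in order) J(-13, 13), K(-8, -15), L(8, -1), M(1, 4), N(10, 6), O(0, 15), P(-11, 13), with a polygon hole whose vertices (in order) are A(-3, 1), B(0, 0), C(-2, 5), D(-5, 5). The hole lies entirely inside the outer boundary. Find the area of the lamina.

Outer boundary:
Apply the shoelace formula: 2A = Σ (x_i·y_{i+1} − x_{i+1}·y_i), indices taken mod 7.
Cross-terms: 299, 128, 33, -34, 150, 165, 26  ⇒  Σ = 767
Area = |Σ|/2 = 383.5.
Hole:
Apply the shoelace formula: 2A = Σ (x_i·y_{i+1} − x_{i+1}·y_i), indices taken mod 4.
Cross-terms: 0, 0, 15, 10  ⇒  Σ = 25
Area = |Σ|/2 = 12.5.
Net area = 383.5 − 12.5 = 371.

371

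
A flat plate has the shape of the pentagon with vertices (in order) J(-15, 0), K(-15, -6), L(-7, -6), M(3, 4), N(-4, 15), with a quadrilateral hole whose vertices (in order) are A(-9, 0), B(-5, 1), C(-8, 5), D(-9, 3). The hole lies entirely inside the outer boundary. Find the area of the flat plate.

Outer boundary:
Apply the shoelace formula: 2A = Σ (x_i·y_{i+1} − x_{i+1}·y_i), indices taken mod 5.
J→K: (-15)(-6) − (-15)(0) = 90
K→L: (-15)(-6) − (-7)(-6) = 48
L→M: (-7)(4) − (3)(-6) = -10
M→N: (3)(15) − (-4)(4) = 61
N→J: (-4)(0) − (-15)(15) = 225
Σ = 414
Area = |Σ|/2 = 207.
Hole:
A→B: (-9)(1) − (-5)(0) = -9
B→C: (-5)(5) − (-8)(1) = -17
C→D: (-8)(3) − (-9)(5) = 21
D→A: (-9)(0) − (-9)(3) = 27
Σ = 22
Area = |Σ|/2 = 11.
Net area = 207 − 11 = 196.

196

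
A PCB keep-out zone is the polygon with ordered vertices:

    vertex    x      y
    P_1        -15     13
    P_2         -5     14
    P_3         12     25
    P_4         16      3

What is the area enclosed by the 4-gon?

Apply the shoelace (surveyor's) formula: 2A = Σ (x_i·y_{i+1} − x_{i+1}·y_i), indices taken mod 4.
Cross-terms: -145, -293, -364, 253  ⇒  Σ = -549
Area = |Σ|/2 = 274.5.

274.5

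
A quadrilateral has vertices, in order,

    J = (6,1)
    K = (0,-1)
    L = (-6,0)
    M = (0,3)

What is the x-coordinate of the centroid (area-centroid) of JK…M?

Apply the surveyor's formula. First the cross-terms c_i = x_i·y_{i+1} − x_{i+1}·y_i:
  -6, -6, -18, -18  ⇒  2A = -48, A = -24.
Then Σ (x_i + x_{i+1})·c_i = 0, so x̄ = 0 / (6·(-24)) = 0.

0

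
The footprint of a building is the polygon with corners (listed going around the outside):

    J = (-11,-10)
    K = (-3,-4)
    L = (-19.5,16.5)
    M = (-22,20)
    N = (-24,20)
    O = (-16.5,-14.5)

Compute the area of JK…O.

291.5

Apply Gauss's area formula: 2A = Σ (x_i·y_{i+1} − x_{i+1}·y_i), indices taken mod 6.
J→K: (-11)(-4) − (-3)(-10) = 14
K→L: (-3)(16.5) − (-19.5)(-4) = -127.5
L→M: (-19.5)(20) − (-22)(16.5) = -27
M→N: (-22)(20) − (-24)(20) = 40
N→O: (-24)(-14.5) − (-16.5)(20) = 678
O→J: (-16.5)(-10) − (-11)(-14.5) = 5.5
Σ = 583
Area = |Σ|/2 = 291.5.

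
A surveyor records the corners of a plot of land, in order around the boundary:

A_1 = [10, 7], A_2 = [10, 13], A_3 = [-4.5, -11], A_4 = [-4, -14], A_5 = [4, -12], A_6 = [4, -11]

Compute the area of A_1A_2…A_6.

Apply the shoelace formula: 2A = Σ (x_i·y_{i+1} − x_{i+1}·y_i), indices taken mod 6.
Cross-terms: 60, -51.5, 19, 104, 4, 138  ⇒  Σ = 273.5
Area = |Σ|/2 = 136.75.

136.75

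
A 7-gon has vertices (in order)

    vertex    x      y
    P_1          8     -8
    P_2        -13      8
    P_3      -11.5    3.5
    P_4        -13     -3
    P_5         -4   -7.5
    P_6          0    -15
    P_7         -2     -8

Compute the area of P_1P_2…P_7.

Σ = (-40) + (46.5) + (80) + (85.5) + (60) + (-30) + (80) = 282
Area = |Σ|/2 = 141.

141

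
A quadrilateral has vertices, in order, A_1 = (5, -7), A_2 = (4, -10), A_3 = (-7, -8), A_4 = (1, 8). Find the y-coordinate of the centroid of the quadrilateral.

Apply Gauss's area formula. First the cross-terms c_i = x_i·y_{i+1} − x_{i+1}·y_i:
  -22, -102, -48, -47  ⇒  2A = -219, A = -109.5.
Then Σ (y_i + y_{i+1})·c_i = 2163, so ȳ = 2163 / (6·(-109.5)) = -721/219.

-721/219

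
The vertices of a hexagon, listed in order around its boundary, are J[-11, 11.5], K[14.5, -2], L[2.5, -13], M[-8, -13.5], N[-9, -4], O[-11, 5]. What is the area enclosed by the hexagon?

Σ = (-144.75) + (-183.5) + (-137.75) + (-89.5) + (-89) + (-71.5) = -716
Area = |Σ|/2 = 358.

358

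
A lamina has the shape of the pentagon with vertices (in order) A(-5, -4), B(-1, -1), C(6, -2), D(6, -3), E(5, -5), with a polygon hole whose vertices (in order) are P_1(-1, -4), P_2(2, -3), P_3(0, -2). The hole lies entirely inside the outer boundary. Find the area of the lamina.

26

Outer boundary:
Apply Gauss's area formula: 2A = Σ (x_i·y_{i+1} − x_{i+1}·y_i), indices taken mod 5.
Cross-terms: 1, 8, -6, -15, -45  ⇒  Σ = -57
Area = |Σ|/2 = 28.5.
Hole:
Apply the shoelace formula: 2A = Σ (x_i·y_{i+1} − x_{i+1}·y_i), indices taken mod 3.
P_1→P_2: (-1)(-3) − (2)(-4) = 11
P_2→P_3: (2)(-2) − (0)(-3) = -4
P_3→P_1: (0)(-4) − (-1)(-2) = -2
Σ = 5
Area = |Σ|/2 = 2.5.
Net area = 28.5 − 2.5 = 26.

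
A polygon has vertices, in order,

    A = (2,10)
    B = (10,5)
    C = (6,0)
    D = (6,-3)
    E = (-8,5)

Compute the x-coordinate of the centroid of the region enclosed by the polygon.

Apply the shoelace formula. First the cross-terms c_i = x_i·y_{i+1} − x_{i+1}·y_i:
  -90, -30, -18, 6, -90  ⇒  2A = -222, A = -111.
Then Σ (x_i + x_{i+1})·c_i = -1248, so x̄ = -1248 / (6·(-111)) = 208/111.

208/111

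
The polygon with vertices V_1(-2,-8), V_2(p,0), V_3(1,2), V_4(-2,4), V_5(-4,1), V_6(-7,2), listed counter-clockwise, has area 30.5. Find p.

-2

The doubled signed area Σ (x_i y_{i+1} − x_{i+1} y_i) is linear in p.
With p=0 it equals 81; the coefficient of p is 10 (from the two edges through V_2).
So 10·p + 81 = 2·30.5 = 61 ⇒ p = -2.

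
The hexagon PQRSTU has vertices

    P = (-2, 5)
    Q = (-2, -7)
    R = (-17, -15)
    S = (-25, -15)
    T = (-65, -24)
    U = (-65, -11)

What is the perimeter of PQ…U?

|PQ| = √((0)² + (-12)²) = √144 = 12
|QR| = √((-15)² + (-8)²) = √289 = 17
|RS| = √((-8)² + (0)²) = √64 = 8
|ST| = √((-40)² + (-9)²) = √1681 = 41
|TU| = √((0)² + (13)²) = √169 = 13
|UP| = √((63)² + (16)²) = √4225 = 65
Perimeter = 12 + 17 + 8 + 41 + 13 + 65 = 156.

156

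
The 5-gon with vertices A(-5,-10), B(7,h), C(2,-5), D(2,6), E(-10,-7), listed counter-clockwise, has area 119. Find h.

Write out the shoelace sum; only the two edges meeting at B involve h:
2·Area = [((-5)·h − 7·(-10)) + (7·(-5) − 2·h)] + 133
       = -7·h + 168 = 238
⇒ h = -10.

-10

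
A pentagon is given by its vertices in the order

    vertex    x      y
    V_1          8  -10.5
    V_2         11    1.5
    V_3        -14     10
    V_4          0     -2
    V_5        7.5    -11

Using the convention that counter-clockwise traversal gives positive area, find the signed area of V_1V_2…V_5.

Apply the shoelace (surveyor's) formula: 2A = Σ (x_i·y_{i+1} − x_{i+1}·y_i), indices taken mod 5.
Σ = (127.5) + (131) + (28) + (15) + (9.25) = 310.75
Signed area = Σ/2 = 155.375 (positive ⇒ counter-clockwise traversal).

155.375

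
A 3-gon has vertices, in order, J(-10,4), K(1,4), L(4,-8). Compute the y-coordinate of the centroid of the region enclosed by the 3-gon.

Apply Gauss's area formula. First the cross-terms c_i = x_i·y_{i+1} − x_{i+1}·y_i:
  -44, -24, -64  ⇒  2A = -132, A = -66.
Then Σ (y_i + y_{i+1})·c_i = 0, so ȳ = 0 / (6·(-66)) = 0.

0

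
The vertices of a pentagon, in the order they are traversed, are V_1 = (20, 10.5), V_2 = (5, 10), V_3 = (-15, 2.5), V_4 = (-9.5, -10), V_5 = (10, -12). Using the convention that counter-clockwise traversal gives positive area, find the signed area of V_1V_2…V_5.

Apply the shoelace formula: 2A = Σ (x_i·y_{i+1} − x_{i+1}·y_i), indices taken mod 5.
Cross-terms: 147.5, 162.5, 173.75, 214, 345  ⇒  Σ = 1042.75
Signed area = Σ/2 = 521.375 (positive ⇒ counter-clockwise traversal).

521.375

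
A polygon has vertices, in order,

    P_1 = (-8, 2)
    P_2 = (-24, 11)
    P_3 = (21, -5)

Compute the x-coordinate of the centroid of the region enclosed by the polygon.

-11/3

Apply Gauss's area formula. First the cross-terms c_i = x_i·y_{i+1} − x_{i+1}·y_i:
  -40, -111, 2  ⇒  2A = -149, A = -74.5.
Then Σ (x_i + x_{i+1})·c_i = 1639, so x̄ = 1639 / (6·(-74.5)) = -11/3.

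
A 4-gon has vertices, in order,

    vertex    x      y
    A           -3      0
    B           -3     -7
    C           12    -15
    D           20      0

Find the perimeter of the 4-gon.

|AB| = √((0)² + (-7)²) = √49 = 7
|BC| = √((15)² + (-8)²) = √289 = 17
|CD| = √((8)² + (15)²) = √289 = 17
|DA| = √((-23)² + (0)²) = √529 = 23
Perimeter = 7 + 17 + 17 + 23 = 64.

64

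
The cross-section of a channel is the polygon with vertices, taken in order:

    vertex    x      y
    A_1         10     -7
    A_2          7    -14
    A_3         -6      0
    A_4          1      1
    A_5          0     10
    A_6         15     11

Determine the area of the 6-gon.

268

Apply the surveyor's formula: 2A = Σ (x_i·y_{i+1} − x_{i+1}·y_i), indices taken mod 6.
Σ = (-91) + (-84) + (-6) + (10) + (-150) + (-215) = -536
Area = |Σ|/2 = 268.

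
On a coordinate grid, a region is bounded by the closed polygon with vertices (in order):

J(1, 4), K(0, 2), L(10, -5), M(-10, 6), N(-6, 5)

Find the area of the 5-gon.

Cross-terms: 2, -20, 10, -14, -29  ⇒  Σ = -51
Area = |Σ|/2 = 25.5.

25.5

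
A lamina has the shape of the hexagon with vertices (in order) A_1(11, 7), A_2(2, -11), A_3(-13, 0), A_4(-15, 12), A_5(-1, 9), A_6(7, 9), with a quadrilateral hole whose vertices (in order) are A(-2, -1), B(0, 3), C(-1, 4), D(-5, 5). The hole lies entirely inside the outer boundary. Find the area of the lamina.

Outer boundary:
Apply Gauss's area formula: 2A = Σ (x_i·y_{i+1} − x_{i+1}·y_i), indices taken mod 6.
A_1→A_2: (11)(-11) − (2)(7) = -135
A_2→A_3: (2)(0) − (-13)(-11) = -143
A_3→A_4: (-13)(12) − (-15)(0) = -156
A_4→A_5: (-15)(9) − (-1)(12) = -123
A_5→A_6: (-1)(9) − (7)(9) = -72
A_6→A_1: (7)(7) − (11)(9) = -50
Σ = -679
Area = |Σ|/2 = 339.5.
Hole:
Apply the shoelace formula: 2A = Σ (x_i·y_{i+1} − x_{i+1}·y_i), indices taken mod 4.
Σ = (-6) + (3) + (15) + (15) = 27
Area = |Σ|/2 = 13.5.
Net area = 339.5 − 13.5 = 326.

326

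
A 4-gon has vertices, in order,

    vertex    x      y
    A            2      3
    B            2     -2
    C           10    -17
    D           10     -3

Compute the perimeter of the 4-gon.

46

|AB| = √((0)² + (-5)²) = √25 = 5
|BC| = √((8)² + (-15)²) = √289 = 17
|CD| = √((0)² + (14)²) = √196 = 14
|DA| = √((-8)² + (6)²) = √100 = 10
Perimeter = 5 + 17 + 14 + 10 = 46.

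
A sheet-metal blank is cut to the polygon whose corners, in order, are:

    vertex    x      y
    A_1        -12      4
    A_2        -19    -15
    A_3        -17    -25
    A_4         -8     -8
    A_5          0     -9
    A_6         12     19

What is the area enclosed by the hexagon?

434

Apply the shoelace formula: 2A = Σ (x_i·y_{i+1} − x_{i+1}·y_i), indices taken mod 6.
A_1→A_2: (-12)(-15) − (-19)(4) = 256
A_2→A_3: (-19)(-25) − (-17)(-15) = 220
A_3→A_4: (-17)(-8) − (-8)(-25) = -64
A_4→A_5: (-8)(-9) − (0)(-8) = 72
A_5→A_6: (0)(19) − (12)(-9) = 108
A_6→A_1: (12)(4) − (-12)(19) = 276
Σ = 868
Area = |Σ|/2 = 434.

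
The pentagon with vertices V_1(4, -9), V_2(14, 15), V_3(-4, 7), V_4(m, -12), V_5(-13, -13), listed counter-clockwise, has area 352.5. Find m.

Write out the shoelace sum; only the two edges meeting at V_4 involve m:
2·Area = [((-4)·(-12) − m·7) + (m·(-13) − (-13)·(-12))] + 513
       = -20·m + 405 = 705
⇒ m = -15.

-15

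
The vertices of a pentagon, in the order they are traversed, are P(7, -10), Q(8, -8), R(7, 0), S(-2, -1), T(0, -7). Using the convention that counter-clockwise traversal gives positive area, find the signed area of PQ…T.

68

Apply the shoelace (surveyor's) formula: 2A = Σ (x_i·y_{i+1} − x_{i+1}·y_i), indices taken mod 5.
P→Q: (7)(-8) − (8)(-10) = 24
Q→R: (8)(0) − (7)(-8) = 56
R→S: (7)(-1) − (-2)(0) = -7
S→T: (-2)(-7) − (0)(-1) = 14
T→P: (0)(-10) − (7)(-7) = 49
Σ = 136
Signed area = Σ/2 = 68 (positive ⇒ counter-clockwise traversal).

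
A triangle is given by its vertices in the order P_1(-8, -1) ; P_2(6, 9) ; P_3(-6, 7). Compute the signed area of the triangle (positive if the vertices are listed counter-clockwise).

46

P_1→P_2: (-8)(9) − (6)(-1) = -66
P_2→P_3: (6)(7) − (-6)(9) = 96
P_3→P_1: (-6)(-1) − (-8)(7) = 62
Σ = 92
Signed area = Σ/2 = 46 (positive ⇒ counter-clockwise traversal).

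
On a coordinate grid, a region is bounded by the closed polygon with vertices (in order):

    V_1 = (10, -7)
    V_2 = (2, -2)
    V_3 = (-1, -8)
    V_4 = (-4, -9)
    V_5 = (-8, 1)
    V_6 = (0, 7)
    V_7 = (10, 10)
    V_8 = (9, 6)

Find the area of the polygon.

201

Apply Gauss's area formula: 2A = Σ (x_i·y_{i+1} − x_{i+1}·y_i), indices taken mod 8.
Σ = (-6) + (-18) + (-23) + (-76) + (-56) + (-70) + (-30) + (-123) = -402
Area = |Σ|/2 = 201.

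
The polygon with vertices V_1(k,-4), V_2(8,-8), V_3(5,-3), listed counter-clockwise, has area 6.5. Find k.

3

The doubled signed area Σ (x_i y_{i+1} − x_{i+1} y_i) is linear in k.
With k=0 it equals 28; the coefficient of k is -5 (from the two edges through V_1).
So -5·k + 28 = 2·6.5 = 13 ⇒ k = 3.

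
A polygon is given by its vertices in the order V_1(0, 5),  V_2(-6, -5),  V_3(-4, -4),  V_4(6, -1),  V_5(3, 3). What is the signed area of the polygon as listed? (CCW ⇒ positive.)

Apply Gauss's area formula: 2A = Σ (x_i·y_{i+1} − x_{i+1}·y_i), indices taken mod 5.
V_1→V_2: (0)(-5) − (-6)(5) = 30
V_2→V_3: (-6)(-4) − (-4)(-5) = 4
V_3→V_4: (-4)(-1) − (6)(-4) = 28
V_4→V_5: (6)(3) − (3)(-1) = 21
V_5→V_1: (3)(5) − (0)(3) = 15
Σ = 98
Signed area = Σ/2 = 49 (positive ⇒ counter-clockwise traversal).

49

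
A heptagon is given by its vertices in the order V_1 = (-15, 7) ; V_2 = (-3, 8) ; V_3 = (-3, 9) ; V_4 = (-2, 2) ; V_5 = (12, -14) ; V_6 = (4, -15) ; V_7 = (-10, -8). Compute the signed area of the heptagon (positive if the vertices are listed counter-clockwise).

Apply the shoelace formula: 2A = Σ (x_i·y_{i+1} − x_{i+1}·y_i), indices taken mod 7.
Σ = (-99) + (-3) + (12) + (4) + (-124) + (-182) + (-190) = -582
Signed area = Σ/2 = -291 (negative ⇒ clockwise traversal).

-291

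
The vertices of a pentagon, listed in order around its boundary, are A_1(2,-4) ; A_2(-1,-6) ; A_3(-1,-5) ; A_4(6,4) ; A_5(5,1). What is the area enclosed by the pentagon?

13.5

Apply Gauss's area formula: 2A = Σ (x_i·y_{i+1} − x_{i+1}·y_i), indices taken mod 5.
A_1→A_2: (2)(-6) − (-1)(-4) = -16
A_2→A_3: (-1)(-5) − (-1)(-6) = -1
A_3→A_4: (-1)(4) − (6)(-5) = 26
A_4→A_5: (6)(1) − (5)(4) = -14
A_5→A_1: (5)(-4) − (2)(1) = -22
Σ = -27
Area = |Σ|/2 = 13.5.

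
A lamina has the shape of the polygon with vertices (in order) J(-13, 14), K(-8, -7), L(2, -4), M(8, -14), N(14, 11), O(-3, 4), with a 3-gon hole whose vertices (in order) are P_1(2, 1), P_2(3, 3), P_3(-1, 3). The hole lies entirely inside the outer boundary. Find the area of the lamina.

314

Outer boundary:
Apply the shoelace formula: 2A = Σ (x_i·y_{i+1} − x_{i+1}·y_i), indices taken mod 6.
Σ = (203) + (46) + (4) + (284) + (89) + (10) = 636
Area = |Σ|/2 = 318.
Hole:
Apply the shoelace (surveyor's) formula: 2A = Σ (x_i·y_{i+1} − x_{i+1}·y_i), indices taken mod 3.
Σ = (3) + (12) + (-7) = 8
Area = |Σ|/2 = 4.
Net area = 318 − 4 = 314.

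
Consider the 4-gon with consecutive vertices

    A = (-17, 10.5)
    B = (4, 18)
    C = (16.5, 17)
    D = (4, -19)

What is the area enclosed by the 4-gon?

Σ = (-348) + (-229) + (-381.5) + (-281) = -1239.5
Area = |Σ|/2 = 619.75.

619.75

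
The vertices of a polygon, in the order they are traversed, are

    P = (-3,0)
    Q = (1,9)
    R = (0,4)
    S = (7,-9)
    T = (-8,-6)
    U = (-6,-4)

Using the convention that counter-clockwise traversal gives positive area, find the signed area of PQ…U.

Σ = (-27) + (4) + (-28) + (-114) + (-4) + (-12) = -181
Signed area = Σ/2 = -90.5 (negative ⇒ clockwise traversal).

-90.5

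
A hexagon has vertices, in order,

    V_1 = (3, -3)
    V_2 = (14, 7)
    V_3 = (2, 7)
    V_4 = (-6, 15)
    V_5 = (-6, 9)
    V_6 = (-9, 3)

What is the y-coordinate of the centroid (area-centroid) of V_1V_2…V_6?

Apply Gauss's area formula. First the cross-terms c_i = x_i·y_{i+1} − x_{i+1}·y_i:
  63, 84, 72, 36, 63, 18  ⇒  2A = 336, A = 168.
Then Σ (y_i + y_{i+1})·c_i = 4632, so ȳ = 4632 / (6·168) = 193/42.

193/42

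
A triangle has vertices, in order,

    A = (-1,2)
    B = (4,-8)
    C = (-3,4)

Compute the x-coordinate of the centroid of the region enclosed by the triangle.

0

Apply the shoelace (surveyor's) formula. First the cross-terms c_i = x_i·y_{i+1} − x_{i+1}·y_i:
  0, -8, -2  ⇒  2A = -10, A = -5.
Then Σ (x_i + x_{i+1})·c_i = 0, so x̄ = 0 / (6·(-5)) = 0.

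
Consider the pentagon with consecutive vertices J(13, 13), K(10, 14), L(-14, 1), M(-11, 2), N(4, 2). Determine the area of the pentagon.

118.5

Σ = (52) + (206) + (-17) + (-30) + (26) = 237
Area = |Σ|/2 = 118.5.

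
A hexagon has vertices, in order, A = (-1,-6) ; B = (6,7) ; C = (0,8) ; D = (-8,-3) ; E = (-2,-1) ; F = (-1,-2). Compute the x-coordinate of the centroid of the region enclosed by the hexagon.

-58/225

Apply the shoelace (surveyor's) formula. First the cross-terms c_i = x_i·y_{i+1} − x_{i+1}·y_i:
  29, 48, 64, 2, 3, 4  ⇒  2A = 150, A = 75.
Then Σ (x_i + x_{i+1})·c_i = -116, so x̄ = -116 / (6·75) = -58/225.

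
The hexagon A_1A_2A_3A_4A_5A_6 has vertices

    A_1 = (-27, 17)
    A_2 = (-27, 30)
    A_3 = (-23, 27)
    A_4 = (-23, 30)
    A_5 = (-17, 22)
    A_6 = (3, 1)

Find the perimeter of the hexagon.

94

|A_1A_2| = √((0)² + (13)²) = √169 = 13
|A_2A_3| = √((4)² + (-3)²) = √25 = 5
|A_3A_4| = √((0)² + (3)²) = √9 = 3
|A_4A_5| = √((6)² + (-8)²) = √100 = 10
|A_5A_6| = √((20)² + (-21)²) = √841 = 29
|A_6A_1| = √((-30)² + (16)²) = √1156 = 34
Perimeter = 13 + 5 + 3 + 10 + 29 + 34 = 94.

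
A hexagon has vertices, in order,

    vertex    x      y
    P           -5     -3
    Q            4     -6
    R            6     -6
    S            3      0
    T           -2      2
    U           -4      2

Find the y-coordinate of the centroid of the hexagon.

-2

Apply Gauss's area formula. First the cross-terms c_i = x_i·y_{i+1} − x_{i+1}·y_i:
  42, 12, 18, 6, 4, 22  ⇒  2A = 104, A = 52.
Then Σ (y_i + y_{i+1})·c_i = -624, so ȳ = -624 / (6·52) = -2.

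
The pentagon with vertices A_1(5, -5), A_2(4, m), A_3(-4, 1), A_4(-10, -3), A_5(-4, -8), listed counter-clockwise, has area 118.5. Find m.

7

Write out the shoelace sum; only the two edges meeting at A_2 involve m:
2·Area = [(5·m − 4·(-5)) + (4·1 − (-4)·m)] + 150
       = 9·m + 174 = 237
⇒ m = 7.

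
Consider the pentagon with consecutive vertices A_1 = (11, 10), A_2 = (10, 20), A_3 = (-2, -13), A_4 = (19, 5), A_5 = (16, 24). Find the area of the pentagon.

Σ = (120) + (-90) + (237) + (376) + (-104) = 539
Area = |Σ|/2 = 269.5.

269.5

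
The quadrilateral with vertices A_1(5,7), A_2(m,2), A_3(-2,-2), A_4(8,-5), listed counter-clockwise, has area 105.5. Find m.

The doubled signed area Σ (x_i y_{i+1} − x_{i+1} y_i) is linear in m.
With m=0 it equals 121; the coefficient of m is -9 (from the two edges through A_2).
So -9·m + 121 = 2·105.5 = 211 ⇒ m = -10.

-10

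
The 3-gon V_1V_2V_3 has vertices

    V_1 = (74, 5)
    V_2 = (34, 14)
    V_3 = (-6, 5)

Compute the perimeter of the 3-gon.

162

|V_1V_2| = √((-40)² + (9)²) = √1681 = 41
|V_2V_3| = √((-40)² + (-9)²) = √1681 = 41
|V_3V_1| = √((80)² + (0)²) = √6400 = 80
Perimeter = 41 + 41 + 80 = 162.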